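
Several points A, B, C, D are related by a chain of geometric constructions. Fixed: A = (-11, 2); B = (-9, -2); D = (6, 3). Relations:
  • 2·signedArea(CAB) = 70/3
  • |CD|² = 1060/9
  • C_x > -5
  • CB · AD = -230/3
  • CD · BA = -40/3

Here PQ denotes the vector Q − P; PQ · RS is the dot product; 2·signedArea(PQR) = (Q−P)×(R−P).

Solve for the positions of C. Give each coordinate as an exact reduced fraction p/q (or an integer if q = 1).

C = (-14/3, 1)

1. C_x = -14/3  [2·signedArea(CAB) = 70/3 ∩ CB · AD = -230/3]
2. C_y = 1  [2·signedArea(CAB) = 70/3 ∩ CB · AD = -230/3]
   → C = (-14/3, 1)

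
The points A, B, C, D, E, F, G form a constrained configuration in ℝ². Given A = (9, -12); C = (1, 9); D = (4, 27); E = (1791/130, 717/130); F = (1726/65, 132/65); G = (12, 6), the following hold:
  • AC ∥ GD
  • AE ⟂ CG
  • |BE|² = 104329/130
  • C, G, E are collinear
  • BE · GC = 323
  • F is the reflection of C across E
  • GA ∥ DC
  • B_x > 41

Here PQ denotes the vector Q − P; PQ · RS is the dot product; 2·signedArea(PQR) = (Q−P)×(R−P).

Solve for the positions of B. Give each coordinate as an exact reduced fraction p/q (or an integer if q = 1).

B = (2672/65, -126/65)

1. B_x = 2672/65  [line 11·x + -3·y + -458 = 0 ∩ |BE|² = 104329/130]
2. B_y = -126/65  [line 11·x + -3·y + -458 = 0 ∩ |BE|² = 104329/130]
   → B = (2672/65, -126/65)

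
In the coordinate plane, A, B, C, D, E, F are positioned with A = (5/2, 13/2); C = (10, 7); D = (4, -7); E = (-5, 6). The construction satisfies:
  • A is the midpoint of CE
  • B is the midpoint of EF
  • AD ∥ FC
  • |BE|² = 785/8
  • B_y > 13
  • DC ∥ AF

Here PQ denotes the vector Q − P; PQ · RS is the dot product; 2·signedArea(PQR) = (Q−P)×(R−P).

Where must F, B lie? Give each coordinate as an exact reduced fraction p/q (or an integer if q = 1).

1. F_x = 17/2  [AD ∥ FC ∩ DC ∥ AF]
2. F_y = 41/2  [AD ∥ FC ∩ DC ∥ AF]
   → F = (17/2, 41/2)
3. B_x = 7/4  [B is the midpoint of EF]
4. B_y = 53/4  [B is the midpoint of EF]
   → B = (7/4, 53/4)

B = (7/4, 53/4)
F = (17/2, 41/2)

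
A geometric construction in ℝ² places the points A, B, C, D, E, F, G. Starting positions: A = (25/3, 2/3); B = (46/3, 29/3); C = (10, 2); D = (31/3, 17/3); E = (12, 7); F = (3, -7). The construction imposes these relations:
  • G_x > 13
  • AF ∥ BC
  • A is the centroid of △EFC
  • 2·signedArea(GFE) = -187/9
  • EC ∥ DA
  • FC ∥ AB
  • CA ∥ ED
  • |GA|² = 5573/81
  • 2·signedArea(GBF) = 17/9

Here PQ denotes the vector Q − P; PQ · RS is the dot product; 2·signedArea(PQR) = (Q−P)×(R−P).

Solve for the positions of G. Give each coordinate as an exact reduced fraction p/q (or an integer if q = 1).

G = (122/9, 64/9)

1. G_x = 122/9  [2·signedArea(GBF) = 17/9 ∩ 2·signedArea(GFE) = -187/9]
2. G_y = 64/9  [2·signedArea(GBF) = 17/9 ∩ 2·signedArea(GFE) = -187/9]
   → G = (122/9, 64/9)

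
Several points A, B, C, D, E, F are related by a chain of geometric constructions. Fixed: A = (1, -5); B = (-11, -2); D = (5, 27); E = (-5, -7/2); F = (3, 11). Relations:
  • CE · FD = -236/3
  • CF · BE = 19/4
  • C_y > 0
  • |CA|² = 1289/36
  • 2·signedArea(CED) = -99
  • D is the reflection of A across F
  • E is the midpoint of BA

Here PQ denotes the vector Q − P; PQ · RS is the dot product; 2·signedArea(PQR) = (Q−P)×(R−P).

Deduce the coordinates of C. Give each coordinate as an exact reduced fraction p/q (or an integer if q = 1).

C = (-1/3, 5/6)

1. C_x = -1/3  [CE · FD = -236/3 ∩ 2·signedArea(CED) = -99]
2. C_y = 5/6  [CE · FD = -236/3 ∩ 2·signedArea(CED) = -99]
   → C = (-1/3, 5/6)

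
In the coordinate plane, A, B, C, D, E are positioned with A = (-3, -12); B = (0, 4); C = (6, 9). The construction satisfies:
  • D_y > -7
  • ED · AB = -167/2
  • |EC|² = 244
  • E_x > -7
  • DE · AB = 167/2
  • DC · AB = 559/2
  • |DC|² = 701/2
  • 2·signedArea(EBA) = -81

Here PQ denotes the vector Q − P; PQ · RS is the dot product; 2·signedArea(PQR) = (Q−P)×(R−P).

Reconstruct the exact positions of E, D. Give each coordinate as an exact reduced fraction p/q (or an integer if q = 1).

1. D_x = -9/2  [line -3·x + -16·y + -235/2 = 0 ∩ |DC|² = 701/2]
2. D_y = -13/2  [line -3·x + -16·y + -235/2 = 0 ∩ |DC|² = 701/2]
   → D = (-9/2, -13/2)
3. E_x = -6  [2·signedArea(EBA) = -81 ∩ ED · AB = -167/2]
4. E_y = -1  [2·signedArea(EBA) = -81 ∩ ED · AB = -167/2]
   → E = (-6, -1)

D = (-9/2, -13/2)
E = (-6, -1)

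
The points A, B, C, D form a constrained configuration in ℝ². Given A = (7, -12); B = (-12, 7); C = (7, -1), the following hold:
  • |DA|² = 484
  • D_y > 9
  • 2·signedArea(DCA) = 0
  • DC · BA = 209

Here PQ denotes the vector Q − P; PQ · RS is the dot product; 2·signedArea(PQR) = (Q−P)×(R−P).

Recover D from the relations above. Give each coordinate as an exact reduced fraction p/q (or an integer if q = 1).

1. D_x = 7  [2·signedArea(DCA) = 0 ∩ DC · BA = 209]
2. D_y = 10  [2·signedArea(DCA) = 0 ∩ DC · BA = 209]
   → D = (7, 10)

D = (7, 10)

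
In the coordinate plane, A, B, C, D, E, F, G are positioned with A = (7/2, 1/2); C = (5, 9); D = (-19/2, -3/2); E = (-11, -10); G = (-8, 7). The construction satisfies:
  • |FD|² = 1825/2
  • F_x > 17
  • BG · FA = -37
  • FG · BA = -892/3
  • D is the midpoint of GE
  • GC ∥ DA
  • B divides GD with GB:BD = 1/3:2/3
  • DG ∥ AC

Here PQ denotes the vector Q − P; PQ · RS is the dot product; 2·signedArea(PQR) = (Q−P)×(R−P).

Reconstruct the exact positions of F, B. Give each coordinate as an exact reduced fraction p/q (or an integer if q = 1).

B = (-17/2, 25/6)
F = (18, 11)

1. B_x = -17/2  [B divides GD with GB:BD = 1/3:2/3]
2. B_y = 25/6  [B divides GD with GB:BD = 1/3:2/3]
   → B = (-17/2, 25/6)
3. F_x = 18  [FG · BA = -892/3 ∩ BG · FA = -37]
4. F_y = 11  [FG · BA = -892/3 ∩ BG · FA = -37]
   → F = (18, 11)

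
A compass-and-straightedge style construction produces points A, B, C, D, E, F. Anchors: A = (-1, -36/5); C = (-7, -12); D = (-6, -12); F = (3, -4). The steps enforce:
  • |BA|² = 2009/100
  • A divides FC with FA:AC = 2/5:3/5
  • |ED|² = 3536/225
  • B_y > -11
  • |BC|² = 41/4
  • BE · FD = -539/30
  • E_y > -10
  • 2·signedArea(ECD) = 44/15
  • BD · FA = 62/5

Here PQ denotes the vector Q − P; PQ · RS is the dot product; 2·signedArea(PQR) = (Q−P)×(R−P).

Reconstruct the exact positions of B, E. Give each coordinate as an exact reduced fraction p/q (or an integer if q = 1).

B = (-9/2, -10)
E = (-10/3, -136/15)

1. B_x = -9/2  [line 4·x + 16/5·y + 50 = 0 ∩ |BC|² = 41/4]
2. B_y = -10  [line 4·x + 16/5·y + 50 = 0 ∩ |BC|² = 41/4]
   → B = (-9/2, -10)
3. E_x = -10/3  [2·signedArea(ECD) = 44/15 ∩ BE · FD = -539/30]
4. E_y = -136/15  [2·signedArea(ECD) = 44/15 ∩ BE · FD = -539/30]
   → E = (-10/3, -136/15)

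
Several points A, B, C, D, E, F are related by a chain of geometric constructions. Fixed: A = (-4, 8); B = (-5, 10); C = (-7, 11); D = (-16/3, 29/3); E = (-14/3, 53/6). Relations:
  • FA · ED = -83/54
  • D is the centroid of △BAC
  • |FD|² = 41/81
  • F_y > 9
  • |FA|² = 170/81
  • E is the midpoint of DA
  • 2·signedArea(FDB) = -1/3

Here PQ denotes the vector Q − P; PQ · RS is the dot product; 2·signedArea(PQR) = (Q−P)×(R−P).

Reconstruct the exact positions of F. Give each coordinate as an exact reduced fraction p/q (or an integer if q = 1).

F = (-43/9, 83/9)

1. F_x = -43/9  [FA · ED = -83/54 ∩ 2·signedArea(FDB) = -1/3]
2. F_y = 83/9  [FA · ED = -83/54 ∩ 2·signedArea(FDB) = -1/3]
   → F = (-43/9, 83/9)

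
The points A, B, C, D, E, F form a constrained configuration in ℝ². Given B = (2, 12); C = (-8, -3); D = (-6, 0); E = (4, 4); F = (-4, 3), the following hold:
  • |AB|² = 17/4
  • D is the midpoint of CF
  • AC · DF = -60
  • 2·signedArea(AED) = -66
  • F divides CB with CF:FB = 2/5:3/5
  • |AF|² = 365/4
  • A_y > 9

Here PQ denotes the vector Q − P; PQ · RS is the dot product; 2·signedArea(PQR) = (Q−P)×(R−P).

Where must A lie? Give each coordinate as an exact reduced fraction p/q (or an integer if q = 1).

A = (5/2, 10)

1. A_x = 5/2  [2·signedArea(AED) = -66 ∩ AC · DF = -60]
2. A_y = 10  [2·signedArea(AED) = -66 ∩ AC · DF = -60]
   → A = (5/2, 10)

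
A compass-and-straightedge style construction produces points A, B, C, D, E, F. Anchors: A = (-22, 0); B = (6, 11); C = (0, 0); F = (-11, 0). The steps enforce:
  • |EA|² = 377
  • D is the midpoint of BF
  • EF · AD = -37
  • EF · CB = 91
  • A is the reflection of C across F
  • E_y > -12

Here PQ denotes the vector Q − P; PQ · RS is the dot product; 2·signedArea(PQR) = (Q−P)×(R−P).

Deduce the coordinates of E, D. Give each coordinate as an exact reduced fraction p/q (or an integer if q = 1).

D = (-5/2, 11/2)
E = (-6, -11)

1. D_x = -5/2  [D is the midpoint of BF]
2. D_y = 11/2  [D is the midpoint of BF]
   → D = (-5/2, 11/2)
3. E_x = -6  [EF · CB = 91 ∩ EF · AD = -37]
4. E_y = -11  [EF · CB = 91 ∩ EF · AD = -37]
   → E = (-6, -11)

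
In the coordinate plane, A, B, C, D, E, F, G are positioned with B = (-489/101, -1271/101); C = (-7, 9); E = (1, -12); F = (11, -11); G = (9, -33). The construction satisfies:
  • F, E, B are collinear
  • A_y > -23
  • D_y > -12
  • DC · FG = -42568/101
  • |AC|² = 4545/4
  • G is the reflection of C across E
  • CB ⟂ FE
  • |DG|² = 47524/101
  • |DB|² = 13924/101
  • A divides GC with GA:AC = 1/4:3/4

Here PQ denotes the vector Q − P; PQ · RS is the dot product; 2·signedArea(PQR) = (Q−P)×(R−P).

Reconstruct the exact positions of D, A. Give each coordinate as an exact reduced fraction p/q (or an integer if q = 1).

1. D_x = 691/101  [line 2·x + 22·y + 23984/101 = 0 ∩ |DG|² = 47524/101]
2. D_y = -1153/101  [line 2·x + 22·y + 23984/101 = 0 ∩ |DG|² = 47524/101]
   → D = (691/101, -1153/101)
3. A_x = 5  [A divides GC with GA:AC = 1/4:3/4]
4. A_y = -45/2  [A divides GC with GA:AC = 1/4:3/4]
   → A = (5, -45/2)

A = (5, -45/2)
D = (691/101, -1153/101)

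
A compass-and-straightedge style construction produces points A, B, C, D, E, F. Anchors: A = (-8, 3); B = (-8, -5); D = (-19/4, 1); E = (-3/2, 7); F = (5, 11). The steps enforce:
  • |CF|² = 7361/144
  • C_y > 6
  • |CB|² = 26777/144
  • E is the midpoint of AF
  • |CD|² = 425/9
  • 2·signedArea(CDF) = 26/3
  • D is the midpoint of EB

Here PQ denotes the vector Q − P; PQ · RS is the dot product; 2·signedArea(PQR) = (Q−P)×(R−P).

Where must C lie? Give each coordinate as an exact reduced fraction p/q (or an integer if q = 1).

1. C_x = -5/12  [line -10·x + 39/4·y + -791/12 = 0 ∩ |CB|² = 26777/144]
2. C_y = 19/3  [line -10·x + 39/4·y + -791/12 = 0 ∩ |CB|² = 26777/144]
   → C = (-5/12, 19/3)

C = (-5/12, 19/3)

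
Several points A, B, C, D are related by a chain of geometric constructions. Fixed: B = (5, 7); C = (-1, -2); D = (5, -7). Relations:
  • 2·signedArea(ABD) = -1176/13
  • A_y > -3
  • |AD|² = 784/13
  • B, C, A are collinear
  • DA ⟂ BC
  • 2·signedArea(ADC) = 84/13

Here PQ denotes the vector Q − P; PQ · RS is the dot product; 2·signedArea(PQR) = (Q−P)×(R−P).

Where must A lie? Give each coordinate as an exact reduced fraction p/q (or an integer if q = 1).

A = (-19/13, -35/13)

1. A_x = -19/13  [B, C, A are collinear ∩ DA ⟂ BC]
2. A_y = -35/13  [B, C, A are collinear ∩ DA ⟂ BC]
   → A = (-19/13, -35/13)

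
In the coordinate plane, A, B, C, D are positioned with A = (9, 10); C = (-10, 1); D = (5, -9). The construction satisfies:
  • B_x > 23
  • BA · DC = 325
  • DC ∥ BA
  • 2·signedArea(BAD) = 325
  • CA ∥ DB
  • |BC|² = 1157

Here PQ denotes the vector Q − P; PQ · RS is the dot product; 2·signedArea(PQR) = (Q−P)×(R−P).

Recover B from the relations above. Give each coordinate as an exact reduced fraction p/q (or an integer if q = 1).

1. B_x = 24  [DC ∥ BA ∩ CA ∥ DB]
2. B_y = 0  [DC ∥ BA ∩ CA ∥ DB]
   → B = (24, 0)

B = (24, 0)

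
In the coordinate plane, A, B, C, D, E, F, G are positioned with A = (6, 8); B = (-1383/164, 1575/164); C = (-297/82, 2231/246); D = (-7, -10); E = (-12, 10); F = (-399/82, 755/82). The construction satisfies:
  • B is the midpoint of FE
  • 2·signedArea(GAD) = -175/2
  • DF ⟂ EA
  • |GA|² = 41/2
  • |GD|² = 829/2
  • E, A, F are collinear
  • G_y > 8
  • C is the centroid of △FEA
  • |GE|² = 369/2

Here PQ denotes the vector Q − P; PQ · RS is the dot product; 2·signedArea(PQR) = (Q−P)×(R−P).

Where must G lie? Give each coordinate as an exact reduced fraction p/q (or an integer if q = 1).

1. G_x = 3/2  [line 18·x + -13·y + 167/2 = 0 ∩ |GE|² = 369/2]
2. G_y = 17/2  [line 18·x + -13·y + 167/2 = 0 ∩ |GE|² = 369/2]
   → G = (3/2, 17/2)

G = (3/2, 17/2)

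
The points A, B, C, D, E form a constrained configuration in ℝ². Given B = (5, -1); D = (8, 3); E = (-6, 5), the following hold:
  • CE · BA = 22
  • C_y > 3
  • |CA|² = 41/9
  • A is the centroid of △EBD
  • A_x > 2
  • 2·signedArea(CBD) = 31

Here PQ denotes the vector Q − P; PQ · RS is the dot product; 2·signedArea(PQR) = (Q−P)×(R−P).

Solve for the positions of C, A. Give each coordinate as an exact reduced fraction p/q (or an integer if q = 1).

A = (7/3, 7/3)
C = (1, 4)

1. A_x = 7/3  [A is the centroid of △EBD]
2. A_y = 7/3  [A is the centroid of △EBD]
   → A = (7/3, 7/3)
3. C_x = 1  [2·signedArea(CBD) = 31 ∩ CE · BA = 22]
4. C_y = 4  [2·signedArea(CBD) = 31 ∩ CE · BA = 22]
   → C = (1, 4)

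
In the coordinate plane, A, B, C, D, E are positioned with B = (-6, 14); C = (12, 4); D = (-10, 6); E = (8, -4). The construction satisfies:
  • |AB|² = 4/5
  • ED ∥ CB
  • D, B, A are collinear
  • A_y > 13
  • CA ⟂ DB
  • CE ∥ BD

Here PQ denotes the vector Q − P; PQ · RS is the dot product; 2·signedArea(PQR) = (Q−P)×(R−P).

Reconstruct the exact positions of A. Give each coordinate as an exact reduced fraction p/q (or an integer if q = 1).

1. A_x = -32/5  [D, B, A are collinear ∩ CA ⟂ DB]
2. A_y = 66/5  [D, B, A are collinear ∩ CA ⟂ DB]
   → A = (-32/5, 66/5)

A = (-32/5, 66/5)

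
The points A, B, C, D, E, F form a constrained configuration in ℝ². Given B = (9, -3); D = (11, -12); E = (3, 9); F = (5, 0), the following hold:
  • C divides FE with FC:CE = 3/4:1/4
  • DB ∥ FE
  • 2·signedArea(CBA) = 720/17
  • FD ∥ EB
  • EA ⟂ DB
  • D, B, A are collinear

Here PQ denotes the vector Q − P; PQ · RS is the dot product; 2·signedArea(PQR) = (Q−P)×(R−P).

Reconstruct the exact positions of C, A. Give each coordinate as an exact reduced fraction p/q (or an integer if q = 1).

A = (105/17, 165/17)
C = (7/2, 27/4)

1. C_x = 7/2  [C divides FE with FC:CE = 3/4:1/4]
2. C_y = 27/4  [C divides FE with FC:CE = 3/4:1/4]
   → C = (7/2, 27/4)
3. A_x = 105/17  [D, B, A are collinear ∩ EA ⟂ DB]
4. A_y = 165/17  [D, B, A are collinear ∩ EA ⟂ DB]
   → A = (105/17, 165/17)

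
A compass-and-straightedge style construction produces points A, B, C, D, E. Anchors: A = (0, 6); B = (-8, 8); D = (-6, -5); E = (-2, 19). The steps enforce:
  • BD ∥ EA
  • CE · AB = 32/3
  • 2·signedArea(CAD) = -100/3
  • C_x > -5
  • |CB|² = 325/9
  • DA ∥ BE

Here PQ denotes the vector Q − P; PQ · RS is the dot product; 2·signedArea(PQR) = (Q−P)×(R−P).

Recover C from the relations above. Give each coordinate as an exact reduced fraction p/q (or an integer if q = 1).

C = (-14/3, 3)

1. C_x = -14/3  [CE · AB = 32/3 ∩ 2·signedArea(CAD) = -100/3]
2. C_y = 3  [CE · AB = 32/3 ∩ 2·signedArea(CAD) = -100/3]
   → C = (-14/3, 3)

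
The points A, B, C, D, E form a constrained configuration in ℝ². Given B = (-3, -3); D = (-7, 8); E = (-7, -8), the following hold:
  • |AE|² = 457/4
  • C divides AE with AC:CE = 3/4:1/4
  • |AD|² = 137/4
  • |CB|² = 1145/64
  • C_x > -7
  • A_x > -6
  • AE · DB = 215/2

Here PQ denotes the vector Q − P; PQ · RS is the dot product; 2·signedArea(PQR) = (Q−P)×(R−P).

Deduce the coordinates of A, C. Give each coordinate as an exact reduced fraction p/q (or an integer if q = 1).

A = (-5, 5/2)
C = (-13/2, -43/8)

1. A_x = -5  [line -4·x + 11·y + -95/2 = 0 ∩ |AD|² = 137/4]
2. A_y = 5/2  [line -4·x + 11·y + -95/2 = 0 ∩ |AD|² = 137/4]
   → A = (-5, 5/2)
3. C_x = -13/2  [C divides AE with AC:CE = 3/4:1/4]
4. C_y = -43/8  [C divides AE with AC:CE = 3/4:1/4]
   → C = (-13/2, -43/8)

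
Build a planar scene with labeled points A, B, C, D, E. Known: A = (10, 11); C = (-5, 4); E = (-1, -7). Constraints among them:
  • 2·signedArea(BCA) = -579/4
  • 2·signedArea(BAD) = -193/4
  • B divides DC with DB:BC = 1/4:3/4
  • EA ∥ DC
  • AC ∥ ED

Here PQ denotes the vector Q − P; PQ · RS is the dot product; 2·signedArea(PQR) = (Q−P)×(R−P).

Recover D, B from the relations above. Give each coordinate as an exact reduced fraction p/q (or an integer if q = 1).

1. D_x = -16  [EA ∥ DC ∩ AC ∥ ED]
2. D_y = -14  [EA ∥ DC ∩ AC ∥ ED]
   → D = (-16, -14)
3. B_x = -53/4  [B divides DC with DB:BC = 1/4:3/4]
4. B_y = -19/2  [B divides DC with DB:BC = 1/4:3/4]
   → B = (-53/4, -19/2)

B = (-53/4, -19/2)
D = (-16, -14)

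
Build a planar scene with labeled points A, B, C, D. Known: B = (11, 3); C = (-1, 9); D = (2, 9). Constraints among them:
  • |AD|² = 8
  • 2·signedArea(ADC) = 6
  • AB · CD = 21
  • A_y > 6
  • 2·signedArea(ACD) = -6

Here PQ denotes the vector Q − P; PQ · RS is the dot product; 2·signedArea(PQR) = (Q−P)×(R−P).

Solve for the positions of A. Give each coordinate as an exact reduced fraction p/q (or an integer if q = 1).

1. A_x = 4  [2·signedArea(ACD) = -6 ∩ AB · CD = 21]
2. A_y = 7  [2·signedArea(ACD) = -6 ∩ AB · CD = 21]
   → A = (4, 7)

A = (4, 7)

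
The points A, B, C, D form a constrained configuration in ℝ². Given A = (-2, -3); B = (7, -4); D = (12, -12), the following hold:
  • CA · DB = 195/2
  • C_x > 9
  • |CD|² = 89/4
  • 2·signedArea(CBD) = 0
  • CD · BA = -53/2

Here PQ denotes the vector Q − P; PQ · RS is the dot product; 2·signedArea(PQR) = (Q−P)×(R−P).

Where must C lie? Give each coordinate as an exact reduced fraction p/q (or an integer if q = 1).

C = (19/2, -8)

1. C_x = 19/2  [2·signedArea(CBD) = 0 ∩ CD · BA = -53/2]
2. C_y = -8  [2·signedArea(CBD) = 0 ∩ CD · BA = -53/2]
   → C = (19/2, -8)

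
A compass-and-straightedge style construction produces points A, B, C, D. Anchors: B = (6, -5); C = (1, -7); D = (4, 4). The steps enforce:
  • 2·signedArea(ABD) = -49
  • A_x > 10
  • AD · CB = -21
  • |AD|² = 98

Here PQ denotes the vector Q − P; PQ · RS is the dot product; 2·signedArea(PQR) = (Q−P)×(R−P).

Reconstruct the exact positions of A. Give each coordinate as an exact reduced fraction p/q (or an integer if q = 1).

A = (11, -3)

1. A_x = 11  [2·signedArea(ABD) = -49 ∩ AD · CB = -21]
2. A_y = -3  [2·signedArea(ABD) = -49 ∩ AD · CB = -21]
   → A = (11, -3)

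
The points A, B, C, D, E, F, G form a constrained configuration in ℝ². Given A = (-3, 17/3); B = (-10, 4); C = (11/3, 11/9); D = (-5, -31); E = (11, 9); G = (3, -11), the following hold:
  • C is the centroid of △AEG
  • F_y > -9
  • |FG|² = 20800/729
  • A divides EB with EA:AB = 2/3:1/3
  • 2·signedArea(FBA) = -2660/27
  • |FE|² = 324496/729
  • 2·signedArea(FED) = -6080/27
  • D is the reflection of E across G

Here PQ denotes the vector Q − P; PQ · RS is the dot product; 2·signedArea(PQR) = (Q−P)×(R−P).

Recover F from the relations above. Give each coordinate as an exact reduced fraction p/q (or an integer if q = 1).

1. F_x = -13/9  [2·signedArea(FED) = -6080/27 ∩ 2·signedArea(FBA) = -2660/27]
2. F_y = -217/27  [2·signedArea(FED) = -6080/27 ∩ 2·signedArea(FBA) = -2660/27]
   → F = (-13/9, -217/27)

F = (-13/9, -217/27)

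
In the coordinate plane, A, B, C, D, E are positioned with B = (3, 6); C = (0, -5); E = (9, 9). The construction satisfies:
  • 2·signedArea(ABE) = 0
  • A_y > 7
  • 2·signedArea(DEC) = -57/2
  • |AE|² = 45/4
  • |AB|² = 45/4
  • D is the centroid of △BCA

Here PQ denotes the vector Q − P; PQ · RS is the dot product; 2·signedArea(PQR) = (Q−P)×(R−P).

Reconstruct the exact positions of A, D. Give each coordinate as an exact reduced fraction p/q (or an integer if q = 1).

1. A_x = 6  [line -3·x + 6·y + -27 = 0 ∩ |AB|² = 45/4]
2. A_y = 15/2  [line -3·x + 6·y + -27 = 0 ∩ |AB|² = 45/4]
   → A = (6, 15/2)
3. D_x = 3  [D is the centroid of △BCA]
4. D_y = 17/6  [D is the centroid of △BCA]
   → D = (3, 17/6)

A = (6, 15/2)
D = (3, 17/6)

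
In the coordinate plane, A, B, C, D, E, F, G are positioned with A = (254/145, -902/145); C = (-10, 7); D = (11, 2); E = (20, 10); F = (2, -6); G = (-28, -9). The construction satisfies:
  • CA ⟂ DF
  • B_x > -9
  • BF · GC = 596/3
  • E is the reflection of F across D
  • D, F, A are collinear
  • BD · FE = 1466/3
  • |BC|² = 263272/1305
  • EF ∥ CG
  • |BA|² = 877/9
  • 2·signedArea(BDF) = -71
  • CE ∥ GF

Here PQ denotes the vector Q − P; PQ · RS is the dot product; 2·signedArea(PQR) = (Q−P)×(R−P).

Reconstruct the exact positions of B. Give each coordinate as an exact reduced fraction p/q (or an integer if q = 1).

B = (-1172/145, -3077/435)

1. B_x = -1172/145  [BF · GC = 596/3 ∩ 2·signedArea(BDF) = -71]
2. B_y = -3077/435  [BF · GC = 596/3 ∩ 2·signedArea(BDF) = -71]
   → B = (-1172/145, -3077/435)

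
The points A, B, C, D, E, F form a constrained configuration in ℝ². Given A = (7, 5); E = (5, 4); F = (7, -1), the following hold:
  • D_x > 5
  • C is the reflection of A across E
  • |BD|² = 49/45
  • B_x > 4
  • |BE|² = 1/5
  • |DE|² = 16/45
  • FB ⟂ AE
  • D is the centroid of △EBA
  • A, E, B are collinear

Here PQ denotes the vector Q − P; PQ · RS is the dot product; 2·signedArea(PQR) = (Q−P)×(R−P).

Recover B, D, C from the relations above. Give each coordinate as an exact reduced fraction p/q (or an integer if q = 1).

1. B_x = 23/5  [A, E, B are collinear ∩ FB ⟂ AE]
2. B_y = 19/5  [A, E, B are collinear ∩ FB ⟂ AE]
   → B = (23/5, 19/5)
3. D_x = 83/15  [D is the centroid of △EBA]
4. D_y = 64/15  [D is the centroid of △EBA]
   → D = (83/15, 64/15)
5. C_x = 3  [C is the reflection of A across E]
6. C_y = 3  [C is the reflection of A across E]
   → C = (3, 3)

B = (23/5, 19/5)
C = (3, 3)
D = (83/15, 64/15)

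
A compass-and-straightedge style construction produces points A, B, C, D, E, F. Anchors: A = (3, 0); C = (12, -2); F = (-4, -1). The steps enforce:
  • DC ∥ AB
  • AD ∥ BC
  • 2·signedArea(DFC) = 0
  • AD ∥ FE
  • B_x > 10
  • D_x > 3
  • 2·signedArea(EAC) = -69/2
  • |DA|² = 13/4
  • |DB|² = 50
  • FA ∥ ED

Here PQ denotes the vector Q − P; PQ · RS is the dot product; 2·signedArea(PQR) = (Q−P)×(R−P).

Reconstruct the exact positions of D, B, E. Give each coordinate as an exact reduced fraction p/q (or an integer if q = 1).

1. D_x = 4  [line 1·x + 16·y + 20 = 0 ∩ |DA|² = 13/4]
2. D_y = -3/2  [line 1·x + 16·y + 20 = 0 ∩ |DA|² = 13/4]
   → D = (4, -3/2)
3. B_x = 11  [AD ∥ BC ∩ DC ∥ AB]
4. B_y = -1/2  [AD ∥ BC ∩ DC ∥ AB]
   → B = (11, -1/2)
5. E_x = -3  [FA ∥ ED ∩ AD ∥ FE]
6. E_y = -5/2  [FA ∥ ED ∩ AD ∥ FE]
   → E = (-3, -5/2)

B = (11, -1/2)
D = (4, -3/2)
E = (-3, -5/2)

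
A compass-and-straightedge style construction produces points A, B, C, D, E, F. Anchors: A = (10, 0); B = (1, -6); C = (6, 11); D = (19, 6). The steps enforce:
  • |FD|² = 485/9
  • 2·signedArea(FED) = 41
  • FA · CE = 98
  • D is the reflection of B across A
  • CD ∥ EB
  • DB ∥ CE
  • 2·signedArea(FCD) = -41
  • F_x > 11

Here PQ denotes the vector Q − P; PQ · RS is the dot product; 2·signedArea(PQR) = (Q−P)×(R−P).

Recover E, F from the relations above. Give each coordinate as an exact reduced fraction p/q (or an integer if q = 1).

E = (-12, -1)
F = (35/3, 17/3)

1. E_x = -12  [CD ∥ EB ∩ DB ∥ CE]
2. E_y = -1  [CD ∥ EB ∩ DB ∥ CE]
   → E = (-12, -1)
3. F_x = 35/3  [2·signedArea(FCD) = -41 ∩ FA · CE = 98]
4. F_y = 17/3  [2·signedArea(FCD) = -41 ∩ FA · CE = 98]
   → F = (35/3, 17/3)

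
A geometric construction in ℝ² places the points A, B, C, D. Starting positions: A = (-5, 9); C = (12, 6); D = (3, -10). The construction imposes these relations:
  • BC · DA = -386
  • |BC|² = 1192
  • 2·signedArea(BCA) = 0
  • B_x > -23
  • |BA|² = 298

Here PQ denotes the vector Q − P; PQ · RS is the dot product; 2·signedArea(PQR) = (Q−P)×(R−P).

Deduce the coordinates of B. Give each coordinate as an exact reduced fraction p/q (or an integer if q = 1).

1. B_x = -22  [2·signedArea(BCA) = 0 ∩ BC · DA = -386]
2. B_y = 12  [2·signedArea(BCA) = 0 ∩ BC · DA = -386]
   → B = (-22, 12)

B = (-22, 12)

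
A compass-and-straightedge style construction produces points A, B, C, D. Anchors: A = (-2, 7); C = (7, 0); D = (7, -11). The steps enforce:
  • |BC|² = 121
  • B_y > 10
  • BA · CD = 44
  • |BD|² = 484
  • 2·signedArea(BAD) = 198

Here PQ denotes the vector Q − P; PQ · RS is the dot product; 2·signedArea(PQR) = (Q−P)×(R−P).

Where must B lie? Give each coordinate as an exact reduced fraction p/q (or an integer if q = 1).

B = (7, 11)

1. B_x = 7  [BA · CD = 44 ∩ 2·signedArea(BAD) = 198]
2. B_y = 11  [BA · CD = 44 ∩ 2·signedArea(BAD) = 198]
   → B = (7, 11)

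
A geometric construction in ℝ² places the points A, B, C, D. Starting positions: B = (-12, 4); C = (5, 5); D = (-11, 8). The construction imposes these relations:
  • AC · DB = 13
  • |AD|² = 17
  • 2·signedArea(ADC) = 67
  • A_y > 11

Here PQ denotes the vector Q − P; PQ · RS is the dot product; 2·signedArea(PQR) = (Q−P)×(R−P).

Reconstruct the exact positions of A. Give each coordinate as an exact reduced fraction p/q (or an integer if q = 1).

1. A_x = -10  [AC · DB = 13 ∩ 2·signedArea(ADC) = 67]
2. A_y = 12  [AC · DB = 13 ∩ 2·signedArea(ADC) = 67]
   → A = (-10, 12)

A = (-10, 12)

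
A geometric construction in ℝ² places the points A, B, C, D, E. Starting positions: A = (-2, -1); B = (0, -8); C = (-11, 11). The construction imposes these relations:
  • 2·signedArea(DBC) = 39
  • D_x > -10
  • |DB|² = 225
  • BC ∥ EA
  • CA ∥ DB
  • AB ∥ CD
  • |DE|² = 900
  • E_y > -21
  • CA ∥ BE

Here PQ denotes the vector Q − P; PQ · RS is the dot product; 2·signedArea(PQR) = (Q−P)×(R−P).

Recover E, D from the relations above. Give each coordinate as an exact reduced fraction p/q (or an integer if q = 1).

1. E_x = 9  [BC ∥ EA ∩ CA ∥ BE]
2. E_y = -20  [BC ∥ EA ∩ CA ∥ BE]
   → E = (9, -20)
3. D_x = -9  [CA ∥ DB ∩ AB ∥ CD]
4. D_y = 4  [CA ∥ DB ∩ AB ∥ CD]
   → D = (-9, 4)

D = (-9, 4)
E = (9, -20)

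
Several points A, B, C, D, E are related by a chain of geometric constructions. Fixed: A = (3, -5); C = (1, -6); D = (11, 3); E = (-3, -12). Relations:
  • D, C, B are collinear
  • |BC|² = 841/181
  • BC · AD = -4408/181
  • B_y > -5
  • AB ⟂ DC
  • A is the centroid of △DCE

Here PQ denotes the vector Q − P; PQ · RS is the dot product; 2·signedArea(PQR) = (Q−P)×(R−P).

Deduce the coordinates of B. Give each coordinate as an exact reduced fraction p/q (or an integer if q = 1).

B = (471/181, -825/181)

1. B_x = 471/181  [D, C, B are collinear ∩ AB ⟂ DC]
2. B_y = -825/181  [D, C, B are collinear ∩ AB ⟂ DC]
   → B = (471/181, -825/181)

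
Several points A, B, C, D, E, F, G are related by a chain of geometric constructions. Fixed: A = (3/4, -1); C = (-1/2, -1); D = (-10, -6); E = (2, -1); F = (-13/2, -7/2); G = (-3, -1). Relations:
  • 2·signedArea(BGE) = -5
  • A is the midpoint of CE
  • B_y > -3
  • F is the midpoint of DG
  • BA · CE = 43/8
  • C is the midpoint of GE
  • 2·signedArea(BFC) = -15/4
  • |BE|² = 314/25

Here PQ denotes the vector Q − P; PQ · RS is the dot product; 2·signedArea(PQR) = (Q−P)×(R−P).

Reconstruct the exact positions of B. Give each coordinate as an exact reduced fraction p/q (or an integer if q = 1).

1. B_x = -7/5  [2·signedArea(BGE) = -5 ∩ 2·signedArea(BFC) = -15/4]
2. B_y = -2  [2·signedArea(BGE) = -5 ∩ 2·signedArea(BFC) = -15/4]
   → B = (-7/5, -2)

B = (-7/5, -2)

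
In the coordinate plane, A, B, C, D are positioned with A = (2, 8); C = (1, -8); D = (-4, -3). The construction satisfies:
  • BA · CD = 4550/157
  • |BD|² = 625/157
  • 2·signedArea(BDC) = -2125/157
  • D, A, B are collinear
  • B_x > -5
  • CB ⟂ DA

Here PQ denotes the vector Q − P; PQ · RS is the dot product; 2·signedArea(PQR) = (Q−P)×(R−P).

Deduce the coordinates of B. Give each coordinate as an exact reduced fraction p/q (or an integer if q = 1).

1. B_x = -778/157  [D, A, B are collinear ∩ CB ⟂ DA]
2. B_y = -746/157  [D, A, B are collinear ∩ CB ⟂ DA]
   → B = (-778/157, -746/157)

B = (-778/157, -746/157)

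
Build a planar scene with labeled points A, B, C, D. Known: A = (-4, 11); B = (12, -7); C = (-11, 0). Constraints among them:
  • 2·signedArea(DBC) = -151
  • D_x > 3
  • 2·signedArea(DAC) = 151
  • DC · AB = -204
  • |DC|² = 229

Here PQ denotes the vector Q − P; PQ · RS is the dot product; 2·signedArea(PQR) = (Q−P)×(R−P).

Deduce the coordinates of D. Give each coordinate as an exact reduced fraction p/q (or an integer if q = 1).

1. D_x = 4  [2·signedArea(DAC) = 151 ∩ DC · AB = -204]
2. D_y = 2  [2·signedArea(DAC) = 151 ∩ DC · AB = -204]
   → D = (4, 2)

D = (4, 2)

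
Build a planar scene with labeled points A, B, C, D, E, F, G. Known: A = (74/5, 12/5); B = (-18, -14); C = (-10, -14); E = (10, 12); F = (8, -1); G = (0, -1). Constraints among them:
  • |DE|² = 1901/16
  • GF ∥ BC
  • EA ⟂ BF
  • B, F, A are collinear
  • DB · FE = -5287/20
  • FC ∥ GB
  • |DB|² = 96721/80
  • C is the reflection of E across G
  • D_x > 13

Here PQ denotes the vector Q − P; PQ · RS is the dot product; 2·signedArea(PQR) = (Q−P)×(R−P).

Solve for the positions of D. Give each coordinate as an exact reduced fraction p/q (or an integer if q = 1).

1. D_x = 131/10  [line -2·x + -13·y + 927/20 = 0 ∩ |DB|² = 96721/80]
2. D_y = 31/20  [line -2·x + -13·y + 927/20 = 0 ∩ |DB|² = 96721/80]
   → D = (131/10, 31/20)

D = (131/10, 31/20)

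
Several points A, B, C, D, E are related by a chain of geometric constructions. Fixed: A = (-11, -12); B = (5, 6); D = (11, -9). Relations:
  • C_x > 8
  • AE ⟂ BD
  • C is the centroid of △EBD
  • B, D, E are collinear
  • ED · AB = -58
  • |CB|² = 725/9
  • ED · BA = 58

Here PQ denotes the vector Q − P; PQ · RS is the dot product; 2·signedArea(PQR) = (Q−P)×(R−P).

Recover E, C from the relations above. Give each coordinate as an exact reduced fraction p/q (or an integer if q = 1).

C = (25/3, -7/3)
E = (9, -4)

1. E_x = 9  [B, D, E are collinear ∩ AE ⟂ BD]
2. E_y = -4  [B, D, E are collinear ∩ AE ⟂ BD]
   → E = (9, -4)
3. C_x = 25/3  [C is the centroid of △EBD]
4. C_y = -7/3  [C is the centroid of △EBD]
   → C = (25/3, -7/3)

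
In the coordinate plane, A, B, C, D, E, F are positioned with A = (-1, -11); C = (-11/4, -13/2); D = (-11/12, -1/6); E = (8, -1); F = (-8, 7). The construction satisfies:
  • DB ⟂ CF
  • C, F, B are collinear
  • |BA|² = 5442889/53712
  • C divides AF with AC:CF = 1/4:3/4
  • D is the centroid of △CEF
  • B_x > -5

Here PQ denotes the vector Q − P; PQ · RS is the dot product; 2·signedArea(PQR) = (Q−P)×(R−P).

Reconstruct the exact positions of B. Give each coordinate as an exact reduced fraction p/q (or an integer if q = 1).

B = (-20807/4476, -1207/746)

1. B_x = -20807/4476  [C, F, B are collinear ∩ DB ⟂ CF]
2. B_y = -1207/746  [C, F, B are collinear ∩ DB ⟂ CF]
   → B = (-20807/4476, -1207/746)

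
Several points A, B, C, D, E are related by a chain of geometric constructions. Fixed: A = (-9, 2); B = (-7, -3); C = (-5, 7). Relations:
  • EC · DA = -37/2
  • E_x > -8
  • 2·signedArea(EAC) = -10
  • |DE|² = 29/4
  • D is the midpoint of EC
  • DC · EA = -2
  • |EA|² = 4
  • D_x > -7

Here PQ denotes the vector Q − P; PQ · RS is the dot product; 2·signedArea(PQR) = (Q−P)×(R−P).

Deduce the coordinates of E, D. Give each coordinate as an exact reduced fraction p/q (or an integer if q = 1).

1. E_x = -7  [line -5·x + 4·y + -43 = 0 ∩ |EA|² = 4]
2. E_y = 2  [line -5·x + 4·y + -43 = 0 ∩ |EA|² = 4]
   → E = (-7, 2)
3. D_x = -6  [EC · DA = -37/2 ∩ D is the midpoint of EC]
4. D_y = 9/2  [EC · DA = -37/2 ∩ D is the midpoint of EC]
   → D = (-6, 9/2)

D = (-6, 9/2)
E = (-7, 2)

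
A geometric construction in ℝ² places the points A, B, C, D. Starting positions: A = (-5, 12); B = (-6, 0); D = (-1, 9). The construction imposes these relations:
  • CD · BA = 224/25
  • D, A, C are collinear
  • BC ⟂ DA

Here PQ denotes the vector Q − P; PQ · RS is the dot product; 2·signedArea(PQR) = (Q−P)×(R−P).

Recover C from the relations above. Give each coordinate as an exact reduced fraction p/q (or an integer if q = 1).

1. C_x = 3/25  [D, A, C are collinear ∩ BC ⟂ DA]
2. C_y = 204/25  [D, A, C are collinear ∩ BC ⟂ DA]
   → C = (3/25, 204/25)

C = (3/25, 204/25)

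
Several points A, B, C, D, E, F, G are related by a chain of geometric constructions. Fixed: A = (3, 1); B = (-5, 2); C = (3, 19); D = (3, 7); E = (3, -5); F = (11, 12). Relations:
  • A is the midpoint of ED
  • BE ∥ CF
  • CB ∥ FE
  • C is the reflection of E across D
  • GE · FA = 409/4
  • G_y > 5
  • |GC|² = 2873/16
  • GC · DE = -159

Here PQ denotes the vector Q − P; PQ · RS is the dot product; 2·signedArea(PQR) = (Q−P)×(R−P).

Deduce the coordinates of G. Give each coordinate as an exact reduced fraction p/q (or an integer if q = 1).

G = (1, 23/4)

1. G_x = 1  [GC · DE = -159 ∩ GE · FA = 409/4]
2. G_y = 23/4  [GC · DE = -159 ∩ GE · FA = 409/4]
   → G = (1, 23/4)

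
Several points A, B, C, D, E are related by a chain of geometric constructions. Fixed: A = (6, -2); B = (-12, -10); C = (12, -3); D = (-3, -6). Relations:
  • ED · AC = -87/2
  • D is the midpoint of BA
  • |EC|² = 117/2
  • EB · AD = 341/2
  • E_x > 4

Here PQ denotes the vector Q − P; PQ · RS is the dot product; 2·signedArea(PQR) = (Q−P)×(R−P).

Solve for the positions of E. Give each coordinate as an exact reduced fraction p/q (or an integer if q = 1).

E = (9/2, -9/2)

1. E_x = 9/2  [EB · AD = 341/2 ∩ ED · AC = -87/2]
2. E_y = -9/2  [EB · AD = 341/2 ∩ ED · AC = -87/2]
   → E = (9/2, -9/2)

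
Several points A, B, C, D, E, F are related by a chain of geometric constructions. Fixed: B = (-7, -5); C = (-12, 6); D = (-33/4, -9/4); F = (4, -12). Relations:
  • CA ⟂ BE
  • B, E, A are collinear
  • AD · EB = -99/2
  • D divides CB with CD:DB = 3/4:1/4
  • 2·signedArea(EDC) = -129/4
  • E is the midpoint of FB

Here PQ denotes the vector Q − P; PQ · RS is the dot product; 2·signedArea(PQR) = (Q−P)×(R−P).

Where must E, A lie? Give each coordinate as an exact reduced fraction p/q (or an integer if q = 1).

1. E_x = -3/2  [E is the midpoint of FB]
2. E_y = -17/2  [E is the midpoint of FB]
   → E = (-3/2, -17/2)
3. A_x = -1321/85  [B, E, A are collinear ∩ CA ⟂ BE]
4. A_y = 37/85  [B, E, A are collinear ∩ CA ⟂ BE]
   → A = (-1321/85, 37/85)

A = (-1321/85, 37/85)
E = (-3/2, -17/2)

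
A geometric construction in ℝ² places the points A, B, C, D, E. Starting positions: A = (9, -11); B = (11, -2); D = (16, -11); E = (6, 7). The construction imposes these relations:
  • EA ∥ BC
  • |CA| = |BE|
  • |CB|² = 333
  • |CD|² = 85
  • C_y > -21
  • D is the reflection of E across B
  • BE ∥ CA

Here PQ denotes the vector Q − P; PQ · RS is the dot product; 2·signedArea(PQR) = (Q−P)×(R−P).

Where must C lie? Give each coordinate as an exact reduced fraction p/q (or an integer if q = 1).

1. C_x = 14  [BE ∥ CA ∩ EA ∥ BC]
2. C_y = -20  [BE ∥ CA ∩ EA ∥ BC]
   → C = (14, -20)

C = (14, -20)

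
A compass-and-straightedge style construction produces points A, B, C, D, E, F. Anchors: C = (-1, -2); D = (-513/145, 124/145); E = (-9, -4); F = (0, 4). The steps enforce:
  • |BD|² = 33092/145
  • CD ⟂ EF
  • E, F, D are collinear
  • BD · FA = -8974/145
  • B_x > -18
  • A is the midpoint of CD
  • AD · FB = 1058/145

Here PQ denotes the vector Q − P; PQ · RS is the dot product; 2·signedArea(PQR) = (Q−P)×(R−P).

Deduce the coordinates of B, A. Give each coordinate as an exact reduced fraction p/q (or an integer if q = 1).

A = (-329/145, -83/145)
B = (-17, -6)

1. A_x = -329/145  [A is the midpoint of CD]
2. A_y = -83/145  [A is the midpoint of CD]
   → A = (-329/145, -83/145)
3. B_x = -17  [BD · FA = -8974/145 ∩ AD · FB = 1058/145]
4. B_y = -6  [BD · FA = -8974/145 ∩ AD · FB = 1058/145]
   → B = (-17, -6)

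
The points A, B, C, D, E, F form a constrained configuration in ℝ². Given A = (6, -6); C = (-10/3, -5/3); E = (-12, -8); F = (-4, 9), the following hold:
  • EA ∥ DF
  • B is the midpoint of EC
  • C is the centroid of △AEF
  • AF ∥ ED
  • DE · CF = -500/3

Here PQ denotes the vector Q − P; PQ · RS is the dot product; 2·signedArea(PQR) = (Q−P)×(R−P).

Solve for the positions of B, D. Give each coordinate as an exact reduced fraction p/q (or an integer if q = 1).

B = (-23/3, -29/6)
D = (-22, 7)

1. B_x = -23/3  [B is the midpoint of EC]
2. B_y = -29/6  [B is the midpoint of EC]
   → B = (-23/3, -29/6)
3. D_x = -22  [EA ∥ DF ∩ AF ∥ ED]
4. D_y = 7  [EA ∥ DF ∩ AF ∥ ED]
   → D = (-22, 7)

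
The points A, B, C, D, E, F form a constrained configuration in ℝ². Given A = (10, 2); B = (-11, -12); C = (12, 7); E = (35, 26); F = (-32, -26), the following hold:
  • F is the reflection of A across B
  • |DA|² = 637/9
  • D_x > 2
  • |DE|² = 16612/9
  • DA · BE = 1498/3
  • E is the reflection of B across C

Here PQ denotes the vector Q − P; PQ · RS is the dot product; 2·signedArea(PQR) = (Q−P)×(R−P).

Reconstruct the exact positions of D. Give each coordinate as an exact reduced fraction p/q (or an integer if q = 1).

D = (3, -8/3)

1. D_x = 3  [line -46·x + -38·y + 110/3 = 0 ∩ |DE|² = 16612/9]
2. D_y = -8/3  [line -46·x + -38·y + 110/3 = 0 ∩ |DE|² = 16612/9]
   → D = (3, -8/3)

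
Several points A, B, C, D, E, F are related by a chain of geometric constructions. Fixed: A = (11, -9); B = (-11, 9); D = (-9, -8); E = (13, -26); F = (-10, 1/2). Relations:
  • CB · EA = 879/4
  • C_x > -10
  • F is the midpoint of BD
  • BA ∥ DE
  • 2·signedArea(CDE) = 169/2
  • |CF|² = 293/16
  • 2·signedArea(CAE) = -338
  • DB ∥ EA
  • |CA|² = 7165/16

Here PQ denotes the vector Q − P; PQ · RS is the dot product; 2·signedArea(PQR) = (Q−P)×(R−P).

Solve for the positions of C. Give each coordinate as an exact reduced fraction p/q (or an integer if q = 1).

C = (-19/2, -15/4)

1. C_x = -19/2  [2·signedArea(CDE) = 169/2 ∩ 2·signedArea(CAE) = -338]
2. C_y = -15/4  [2·signedArea(CDE) = 169/2 ∩ 2·signedArea(CAE) = -338]
   → C = (-19/2, -15/4)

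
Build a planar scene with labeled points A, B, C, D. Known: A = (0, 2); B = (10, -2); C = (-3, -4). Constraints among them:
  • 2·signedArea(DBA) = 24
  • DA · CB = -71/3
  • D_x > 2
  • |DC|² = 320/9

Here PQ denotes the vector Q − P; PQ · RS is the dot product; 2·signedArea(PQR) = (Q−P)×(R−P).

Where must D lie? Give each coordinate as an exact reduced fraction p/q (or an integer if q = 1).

D = (7/3, -4/3)

1. D_x = 7/3  [DA · CB = -71/3 ∩ 2·signedArea(DBA) = 24]
2. D_y = -4/3  [DA · CB = -71/3 ∩ 2·signedArea(DBA) = 24]
   → D = (7/3, -4/3)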